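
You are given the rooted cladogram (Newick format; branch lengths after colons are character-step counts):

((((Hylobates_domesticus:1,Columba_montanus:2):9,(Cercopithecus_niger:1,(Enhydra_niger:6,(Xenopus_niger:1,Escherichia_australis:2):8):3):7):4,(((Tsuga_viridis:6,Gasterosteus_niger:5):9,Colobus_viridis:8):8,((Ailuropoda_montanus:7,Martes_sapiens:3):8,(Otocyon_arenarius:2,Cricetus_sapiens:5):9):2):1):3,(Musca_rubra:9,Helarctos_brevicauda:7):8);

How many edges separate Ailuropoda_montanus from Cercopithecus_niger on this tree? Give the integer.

The MRCA of Ailuropoda_montanus and Cercopithecus_niger is the node subtending (((Hylobates_domesticus,Columba_montanus),(Cercopithecus_niger,(Enhydra_niger,(Xenopus_niger,Escherichia_australis)))),(((Tsuga_viridis,Gasterosteus_niger),Colobus_viridis),((Ailuropoda_montanus,Martes_sapiens),(Otocyon_arenarius,Cricetus_sapiens)))).
From Ailuropoda_montanus up to that node: 4 branches. From Cercopithecus_niger up to the same node: 3 branches. Total: 4 + 3 = 7.

7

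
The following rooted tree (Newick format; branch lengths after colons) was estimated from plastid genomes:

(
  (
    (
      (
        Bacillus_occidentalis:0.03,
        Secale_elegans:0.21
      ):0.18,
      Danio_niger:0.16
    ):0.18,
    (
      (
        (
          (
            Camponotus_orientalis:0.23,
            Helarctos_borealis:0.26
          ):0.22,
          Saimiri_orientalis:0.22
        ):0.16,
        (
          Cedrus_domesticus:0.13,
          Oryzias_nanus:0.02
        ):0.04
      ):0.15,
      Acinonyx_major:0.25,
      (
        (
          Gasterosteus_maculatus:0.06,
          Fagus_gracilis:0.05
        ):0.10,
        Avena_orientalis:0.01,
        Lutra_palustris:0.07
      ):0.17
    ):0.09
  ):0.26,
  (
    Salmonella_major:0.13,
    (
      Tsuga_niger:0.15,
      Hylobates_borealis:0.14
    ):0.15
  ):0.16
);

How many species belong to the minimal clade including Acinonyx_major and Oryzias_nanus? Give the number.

10

The MRCA of Acinonyx_major and Oryzias_nanus is the node subtending ((((Camponotus_orientalis,Helarctos_borealis),Saimiri_orientalis),(Cedrus_domesticus,Oryzias_nanus)),Acinonyx_major,((Gasterosteus_maculatus,Fagus_gracilis),Avena_orientalis,Lutra_palustris)).
That clade contains 10 terminal taxa: Acinonyx_major, Avena_orientalis, Camponotus_orientalis, Cedrus_domesticus, Fagus_gracilis, Gasterosteus_maculatus, Helarctos_borealis, Lutra_palustris, Oryzias_nanus, Saimiri_orientalis.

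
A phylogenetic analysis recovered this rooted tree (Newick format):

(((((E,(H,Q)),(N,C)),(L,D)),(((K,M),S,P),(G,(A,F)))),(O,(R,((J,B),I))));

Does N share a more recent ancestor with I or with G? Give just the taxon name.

G

The MRCA of N and G subtends ((((E,(H,Q)),(N,C)),(L,D)),(((K,M),S,P),(G,(A,F)))) (14 taxa).
The MRCA of N and I is the root, subtending the entire tree (19 taxa).
The first is nested inside the second, so N shares a more recent common ancestor with G.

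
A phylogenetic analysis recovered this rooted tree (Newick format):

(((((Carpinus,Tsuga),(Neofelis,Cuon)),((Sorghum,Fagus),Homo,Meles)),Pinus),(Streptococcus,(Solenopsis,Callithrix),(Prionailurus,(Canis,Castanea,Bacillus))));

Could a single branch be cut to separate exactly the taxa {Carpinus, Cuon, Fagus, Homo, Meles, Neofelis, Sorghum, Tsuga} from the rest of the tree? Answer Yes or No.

Yes

The most recent common ancestor of these taxa subtends (((Carpinus,Tsuga),(Neofelis,Cuon)),((Sorghum,Fagus),Homo,Meles)).
That clade has exactly 8 tips — every listed taxon and nothing else — so the group is monophyletic.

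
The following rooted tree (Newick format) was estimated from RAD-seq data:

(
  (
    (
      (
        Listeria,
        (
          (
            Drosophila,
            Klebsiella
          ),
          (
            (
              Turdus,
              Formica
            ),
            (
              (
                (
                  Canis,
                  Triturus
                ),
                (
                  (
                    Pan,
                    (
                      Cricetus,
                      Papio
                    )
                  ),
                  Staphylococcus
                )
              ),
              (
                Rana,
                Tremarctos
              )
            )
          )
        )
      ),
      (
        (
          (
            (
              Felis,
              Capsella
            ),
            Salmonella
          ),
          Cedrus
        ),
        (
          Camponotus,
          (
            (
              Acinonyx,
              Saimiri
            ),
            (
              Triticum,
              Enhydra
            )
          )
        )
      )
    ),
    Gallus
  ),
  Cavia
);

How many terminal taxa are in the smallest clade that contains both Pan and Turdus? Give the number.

The MRCA of Pan and Turdus is the node subtending ((Turdus,Formica),(((Canis,Triturus),((Pan,(Cricetus,Papio)),Staphylococcus)),(Rana,Tremarctos))).
That clade contains 10 terminal taxa: Canis, Cricetus, Formica, Pan, Papio, Rana, Staphylococcus, Tremarctos, Triturus, Turdus.

10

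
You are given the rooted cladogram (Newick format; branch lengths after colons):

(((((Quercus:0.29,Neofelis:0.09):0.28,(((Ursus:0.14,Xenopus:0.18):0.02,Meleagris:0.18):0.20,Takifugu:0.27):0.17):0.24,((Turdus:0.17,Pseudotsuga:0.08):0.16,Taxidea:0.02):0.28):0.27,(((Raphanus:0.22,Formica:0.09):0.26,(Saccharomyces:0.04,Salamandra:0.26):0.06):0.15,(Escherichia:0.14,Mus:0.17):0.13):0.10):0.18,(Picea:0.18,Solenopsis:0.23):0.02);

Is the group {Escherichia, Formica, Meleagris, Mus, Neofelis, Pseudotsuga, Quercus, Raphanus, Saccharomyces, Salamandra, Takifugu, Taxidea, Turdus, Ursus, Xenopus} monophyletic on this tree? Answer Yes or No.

The most recent common ancestor of these taxa subtends ((((Quercus,Neofelis),(((Ursus,Xenopus),Meleagris),Takifugu)),((Turdus,Pseudotsuga),Taxidea)),(((Raphanus,Formica),(Saccharomyces,Salamandra)),(Escherichia,Mus))).
That clade has exactly 15 tips — every listed taxon and nothing else — so the group is monophyletic.

Yes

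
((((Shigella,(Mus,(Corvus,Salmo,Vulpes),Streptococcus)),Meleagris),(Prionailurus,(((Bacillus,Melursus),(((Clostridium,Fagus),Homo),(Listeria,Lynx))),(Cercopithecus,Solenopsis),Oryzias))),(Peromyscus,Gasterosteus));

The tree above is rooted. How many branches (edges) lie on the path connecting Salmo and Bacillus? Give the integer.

10

The MRCA of Salmo and Bacillus is the node subtending (((Shigella,(Mus,(Corvus,Salmo,Vulpes),Streptococcus)),Meleagris),(Prionailurus,(((Bacillus,Melursus),(((Clostridium,Fagus),Homo),(Listeria,Lynx))),(Cercopithecus,Solenopsis),Oryzias))).
From Salmo up to that node: 5 branches. From Bacillus up to the same node: 5 branches. Total: 5 + 5 = 10.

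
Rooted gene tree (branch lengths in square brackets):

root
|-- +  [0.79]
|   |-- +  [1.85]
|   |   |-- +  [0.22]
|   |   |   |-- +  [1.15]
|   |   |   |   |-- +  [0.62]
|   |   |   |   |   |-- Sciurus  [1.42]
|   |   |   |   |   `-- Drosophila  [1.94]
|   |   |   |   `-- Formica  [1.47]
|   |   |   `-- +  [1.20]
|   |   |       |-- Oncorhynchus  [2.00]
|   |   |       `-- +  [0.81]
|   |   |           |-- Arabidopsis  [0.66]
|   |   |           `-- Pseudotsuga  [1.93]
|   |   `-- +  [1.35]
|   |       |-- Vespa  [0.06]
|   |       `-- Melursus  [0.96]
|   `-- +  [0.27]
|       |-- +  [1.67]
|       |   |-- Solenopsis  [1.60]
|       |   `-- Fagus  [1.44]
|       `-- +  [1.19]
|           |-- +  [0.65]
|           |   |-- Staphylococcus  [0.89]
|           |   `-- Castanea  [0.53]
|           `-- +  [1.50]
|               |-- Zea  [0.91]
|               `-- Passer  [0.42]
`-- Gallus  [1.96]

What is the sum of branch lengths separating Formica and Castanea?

7.33

The path runs Formica → … → MRCA → … → Castanea; the MRCA is the node subtending (((((Sciurus,Drosophila),Formica),(Oncorhynchus,(Arabidopsis,Pseudotsuga))),(Vespa,Melursus)),((Solenopsis,Fagus),((Staphylococcus,Castanea),(Zea,Passer)))).
Branch lengths along that path: 1.47 + 1.15 + 0.22 + 1.85 + 0.27 + 1.19 + 0.65 + 0.53 = 7.33.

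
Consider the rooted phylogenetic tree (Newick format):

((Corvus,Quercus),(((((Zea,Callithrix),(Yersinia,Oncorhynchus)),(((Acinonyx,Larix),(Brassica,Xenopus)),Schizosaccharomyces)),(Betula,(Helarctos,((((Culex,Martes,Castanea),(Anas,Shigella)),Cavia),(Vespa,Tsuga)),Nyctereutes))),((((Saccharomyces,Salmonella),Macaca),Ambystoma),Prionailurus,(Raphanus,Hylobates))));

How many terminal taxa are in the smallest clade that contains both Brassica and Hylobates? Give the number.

The MRCA of Brassica and Hylobates is the node subtending (((((Zea,Callithrix),(Yersinia,Oncorhynchus)),(((Acinonyx,Larix),(Brassica,Xenopus)),Schizosaccharomyces)),(Betula,(Helarctos,((((Culex,Martes,Castanea),(Anas,Shigella)),Cavia),(Vespa,Tsuga)),Nyctereutes))),((((Saccharomyces,Salmonella),Macaca),Ambystoma),Prionailurus,(Raphanus,Hylobates))).
That clade contains 27 terminal taxa: Acinonyx, Ambystoma, Anas, Betula, Brassica, Callithrix, Castanea, Cavia, Culex, Helarctos, Hylobates, Larix, Macaca, Martes, Nyctereutes, Oncorhynchus, Prionailurus, Raphanus, Saccharomyces, Salmonella, Schizosaccharomyces, Shigella, Tsuga, Vespa, Xenopus, Yersinia, Zea.

27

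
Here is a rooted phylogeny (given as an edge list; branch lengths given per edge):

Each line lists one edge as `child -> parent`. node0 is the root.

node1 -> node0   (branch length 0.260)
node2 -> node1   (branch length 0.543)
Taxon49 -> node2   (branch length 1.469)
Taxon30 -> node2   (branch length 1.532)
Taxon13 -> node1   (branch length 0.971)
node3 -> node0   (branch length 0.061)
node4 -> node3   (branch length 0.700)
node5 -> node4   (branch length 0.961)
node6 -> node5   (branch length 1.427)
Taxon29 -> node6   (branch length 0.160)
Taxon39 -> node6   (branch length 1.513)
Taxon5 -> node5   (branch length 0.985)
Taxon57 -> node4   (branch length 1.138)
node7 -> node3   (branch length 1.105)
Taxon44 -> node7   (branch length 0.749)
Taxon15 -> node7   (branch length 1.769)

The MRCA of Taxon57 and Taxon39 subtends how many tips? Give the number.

4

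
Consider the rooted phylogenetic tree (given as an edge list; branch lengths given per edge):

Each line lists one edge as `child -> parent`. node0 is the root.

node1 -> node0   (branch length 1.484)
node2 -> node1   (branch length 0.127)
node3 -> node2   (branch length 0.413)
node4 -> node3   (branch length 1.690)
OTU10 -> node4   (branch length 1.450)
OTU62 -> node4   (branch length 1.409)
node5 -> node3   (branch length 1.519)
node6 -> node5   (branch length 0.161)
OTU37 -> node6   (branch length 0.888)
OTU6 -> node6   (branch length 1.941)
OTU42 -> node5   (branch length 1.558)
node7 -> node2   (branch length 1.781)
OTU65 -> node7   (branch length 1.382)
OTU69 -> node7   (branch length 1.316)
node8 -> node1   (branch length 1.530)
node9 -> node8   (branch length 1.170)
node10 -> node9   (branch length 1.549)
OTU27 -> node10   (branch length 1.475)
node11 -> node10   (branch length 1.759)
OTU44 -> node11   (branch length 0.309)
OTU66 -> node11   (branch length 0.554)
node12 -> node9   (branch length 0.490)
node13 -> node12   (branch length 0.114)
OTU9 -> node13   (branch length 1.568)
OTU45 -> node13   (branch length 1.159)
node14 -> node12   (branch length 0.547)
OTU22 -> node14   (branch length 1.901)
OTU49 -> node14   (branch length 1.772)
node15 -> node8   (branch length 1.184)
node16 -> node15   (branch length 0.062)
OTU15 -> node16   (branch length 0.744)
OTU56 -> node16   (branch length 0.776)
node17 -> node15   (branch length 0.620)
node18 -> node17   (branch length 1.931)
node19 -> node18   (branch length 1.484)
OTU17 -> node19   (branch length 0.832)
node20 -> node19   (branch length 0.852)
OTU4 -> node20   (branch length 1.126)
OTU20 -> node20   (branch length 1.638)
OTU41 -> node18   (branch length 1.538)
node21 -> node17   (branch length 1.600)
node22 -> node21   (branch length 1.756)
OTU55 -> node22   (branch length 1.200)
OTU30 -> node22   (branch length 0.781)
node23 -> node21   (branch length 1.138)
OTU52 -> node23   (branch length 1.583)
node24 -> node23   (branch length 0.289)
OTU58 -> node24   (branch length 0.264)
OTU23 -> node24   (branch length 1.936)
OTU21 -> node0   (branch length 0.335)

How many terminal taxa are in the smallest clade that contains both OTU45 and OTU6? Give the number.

25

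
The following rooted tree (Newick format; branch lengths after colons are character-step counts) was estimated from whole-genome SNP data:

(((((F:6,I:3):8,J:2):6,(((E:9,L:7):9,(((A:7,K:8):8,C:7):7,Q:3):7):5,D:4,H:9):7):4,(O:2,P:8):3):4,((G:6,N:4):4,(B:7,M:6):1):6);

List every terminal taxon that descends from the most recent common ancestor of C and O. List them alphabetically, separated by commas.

A, C, D, E, F, H, I, J, K, L, O, P, Q

Tracing C: it sits inside ((A,K),C).
Tracing O: it sits inside (O,P).
The smallest clade enclosing both is ((((F,I),J),(((E,L),(((A,K),C),Q)),D,H)),(O,P)); the answer is its 13 terminal taxa in alphabetical order.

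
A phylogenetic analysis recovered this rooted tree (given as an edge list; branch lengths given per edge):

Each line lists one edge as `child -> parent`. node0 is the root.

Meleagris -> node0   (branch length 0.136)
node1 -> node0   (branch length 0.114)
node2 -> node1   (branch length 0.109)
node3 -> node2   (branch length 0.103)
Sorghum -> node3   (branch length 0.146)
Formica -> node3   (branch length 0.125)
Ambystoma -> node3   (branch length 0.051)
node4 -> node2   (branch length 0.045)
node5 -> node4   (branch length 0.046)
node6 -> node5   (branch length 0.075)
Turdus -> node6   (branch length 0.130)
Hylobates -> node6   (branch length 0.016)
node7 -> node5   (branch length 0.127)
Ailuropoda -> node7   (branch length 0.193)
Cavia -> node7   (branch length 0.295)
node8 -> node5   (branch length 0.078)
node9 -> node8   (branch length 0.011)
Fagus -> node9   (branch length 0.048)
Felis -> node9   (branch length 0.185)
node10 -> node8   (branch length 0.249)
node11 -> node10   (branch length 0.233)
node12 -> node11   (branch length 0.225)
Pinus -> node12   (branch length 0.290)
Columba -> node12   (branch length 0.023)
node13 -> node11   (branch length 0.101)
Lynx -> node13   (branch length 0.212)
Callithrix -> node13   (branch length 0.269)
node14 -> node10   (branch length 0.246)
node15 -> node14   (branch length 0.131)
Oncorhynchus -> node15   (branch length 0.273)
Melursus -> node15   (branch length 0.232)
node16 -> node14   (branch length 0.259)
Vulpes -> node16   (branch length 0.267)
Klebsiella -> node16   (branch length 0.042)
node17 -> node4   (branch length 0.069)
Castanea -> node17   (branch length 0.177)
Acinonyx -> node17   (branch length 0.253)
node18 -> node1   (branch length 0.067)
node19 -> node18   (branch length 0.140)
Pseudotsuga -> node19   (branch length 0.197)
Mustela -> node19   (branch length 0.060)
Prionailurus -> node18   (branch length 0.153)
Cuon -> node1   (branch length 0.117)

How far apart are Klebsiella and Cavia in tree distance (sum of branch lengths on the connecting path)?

1.296

The path runs Klebsiella → … → MRCA → … → Cavia; the MRCA is the node subtending ((Turdus,Hylobates),(Ailuropoda,Cavia),((Fagus,Felis),(((Pinus,Columba),(Lynx,Callithrix)),((Oncorhynchus,Melursus),(Vulpes,Klebsiella))))).
Branch lengths along that path: 0.042 + 0.259 + 0.246 + 0.249 + 0.078 + 0.127 + 0.295 = 1.296.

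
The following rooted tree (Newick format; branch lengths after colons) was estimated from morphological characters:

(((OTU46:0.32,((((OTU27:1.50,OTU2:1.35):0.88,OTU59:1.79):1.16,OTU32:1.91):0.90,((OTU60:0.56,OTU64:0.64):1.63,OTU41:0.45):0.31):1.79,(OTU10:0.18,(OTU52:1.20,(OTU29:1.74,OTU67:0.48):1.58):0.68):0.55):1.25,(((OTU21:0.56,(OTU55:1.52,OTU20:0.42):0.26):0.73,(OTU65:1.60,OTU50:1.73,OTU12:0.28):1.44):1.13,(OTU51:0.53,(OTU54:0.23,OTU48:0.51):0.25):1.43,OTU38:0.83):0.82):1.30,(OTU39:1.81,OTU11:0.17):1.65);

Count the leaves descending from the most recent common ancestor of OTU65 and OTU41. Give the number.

The MRCA of OTU65 and OTU41 is the node subtending ((OTU46,((((OTU27,OTU2),OTU59),OTU32),((OTU60,OTU64),OTU41)),(OTU10,(OTU52,(OTU29,OTU67)))),(((OTU21,(OTU55,OTU20)),(OTU65,OTU50,OTU12)),(OTU51,(OTU54,OTU48)),OTU38)).
That clade contains 22 terminal taxa: OTU10, OTU12, OTU2, OTU20, OTU21, OTU27, OTU29, OTU32, OTU38, OTU41, OTU46, OTU48, OTU50, OTU51, OTU52, OTU54, OTU55, OTU59, OTU60, OTU64, OTU65, OTU67.

22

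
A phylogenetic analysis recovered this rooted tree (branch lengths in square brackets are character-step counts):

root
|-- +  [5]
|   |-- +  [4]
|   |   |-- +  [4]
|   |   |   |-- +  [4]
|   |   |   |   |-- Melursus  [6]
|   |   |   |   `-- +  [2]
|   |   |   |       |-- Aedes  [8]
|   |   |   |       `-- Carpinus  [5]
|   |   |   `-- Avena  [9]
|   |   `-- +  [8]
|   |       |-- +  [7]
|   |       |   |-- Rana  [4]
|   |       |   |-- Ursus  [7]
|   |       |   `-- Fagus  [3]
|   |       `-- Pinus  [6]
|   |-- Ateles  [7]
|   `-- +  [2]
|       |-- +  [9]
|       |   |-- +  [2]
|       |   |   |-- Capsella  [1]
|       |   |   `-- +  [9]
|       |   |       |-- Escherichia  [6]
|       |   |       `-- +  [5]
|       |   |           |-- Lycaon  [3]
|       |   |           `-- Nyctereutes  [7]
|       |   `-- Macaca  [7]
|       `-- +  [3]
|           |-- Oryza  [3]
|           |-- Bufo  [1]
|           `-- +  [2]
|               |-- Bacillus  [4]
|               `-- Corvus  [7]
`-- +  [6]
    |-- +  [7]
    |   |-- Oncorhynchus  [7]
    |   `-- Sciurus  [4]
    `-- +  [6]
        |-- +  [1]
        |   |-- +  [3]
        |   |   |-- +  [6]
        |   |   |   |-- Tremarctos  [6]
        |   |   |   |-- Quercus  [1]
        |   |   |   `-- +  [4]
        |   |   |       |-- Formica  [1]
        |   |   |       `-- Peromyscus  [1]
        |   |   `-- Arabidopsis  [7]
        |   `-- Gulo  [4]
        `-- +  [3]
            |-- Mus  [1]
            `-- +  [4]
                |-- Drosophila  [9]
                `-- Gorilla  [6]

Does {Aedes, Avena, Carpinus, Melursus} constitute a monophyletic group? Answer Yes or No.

Yes

The most recent common ancestor of these taxa subtends ((Melursus,(Aedes,Carpinus)),Avena).
That clade has exactly 4 tips — every listed taxon and nothing else — so the group is monophyletic.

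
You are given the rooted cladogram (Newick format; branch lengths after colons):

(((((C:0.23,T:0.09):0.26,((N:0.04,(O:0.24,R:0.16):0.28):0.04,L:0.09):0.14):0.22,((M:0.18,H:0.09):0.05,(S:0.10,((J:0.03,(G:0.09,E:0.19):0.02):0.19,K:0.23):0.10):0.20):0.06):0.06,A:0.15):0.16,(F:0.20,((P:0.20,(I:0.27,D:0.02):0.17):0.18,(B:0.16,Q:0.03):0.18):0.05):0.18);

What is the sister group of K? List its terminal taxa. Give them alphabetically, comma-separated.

K attaches to the tree at the node subtending ((J,(G,E)),K).
The other lineage descending from that same node — the sister group — is (J,(G,E)); its 3 tips in alphabetical order are the answer.

E, G, J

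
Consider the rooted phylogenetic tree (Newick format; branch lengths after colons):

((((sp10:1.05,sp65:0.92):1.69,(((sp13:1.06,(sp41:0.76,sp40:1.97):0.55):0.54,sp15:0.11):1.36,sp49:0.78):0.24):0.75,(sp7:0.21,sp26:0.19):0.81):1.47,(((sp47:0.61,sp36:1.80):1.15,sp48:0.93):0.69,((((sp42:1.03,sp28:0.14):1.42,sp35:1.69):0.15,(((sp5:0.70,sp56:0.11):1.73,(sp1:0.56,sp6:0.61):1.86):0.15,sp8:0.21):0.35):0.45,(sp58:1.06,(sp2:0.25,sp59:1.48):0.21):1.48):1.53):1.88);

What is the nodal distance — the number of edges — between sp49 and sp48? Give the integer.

7

The MRCA of sp49 and sp48 is the root of the tree.
From sp49 up to that node: 4 branches. From sp48 up to the same node: 3 branches. Total: 4 + 3 = 7.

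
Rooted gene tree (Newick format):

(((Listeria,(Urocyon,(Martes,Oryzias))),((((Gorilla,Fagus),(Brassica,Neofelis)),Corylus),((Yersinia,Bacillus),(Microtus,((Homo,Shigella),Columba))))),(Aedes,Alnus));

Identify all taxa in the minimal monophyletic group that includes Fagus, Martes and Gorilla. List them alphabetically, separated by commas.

Bacillus, Brassica, Columba, Corylus, Fagus, Gorilla, Homo, Listeria, Martes, Microtus, Neofelis, Oryzias, Shigella, Urocyon, Yersinia

Tracing Fagus: it sits inside (Gorilla,Fagus).
Tracing Martes: it sits inside (Martes,Oryzias).
Tracing Gorilla: it sits inside (Gorilla,Fagus).
The smallest clade enclosing all 3 is ((Listeria,(Urocyon,(Martes,Oryzias))),((((Gorilla,Fagus),(Brassica,Neofelis)),Corylus),((Yersinia,Bacillus),(Microtus,((Homo,Shigella),Columba))))); the answer is its 15 terminal taxa in alphabetical order.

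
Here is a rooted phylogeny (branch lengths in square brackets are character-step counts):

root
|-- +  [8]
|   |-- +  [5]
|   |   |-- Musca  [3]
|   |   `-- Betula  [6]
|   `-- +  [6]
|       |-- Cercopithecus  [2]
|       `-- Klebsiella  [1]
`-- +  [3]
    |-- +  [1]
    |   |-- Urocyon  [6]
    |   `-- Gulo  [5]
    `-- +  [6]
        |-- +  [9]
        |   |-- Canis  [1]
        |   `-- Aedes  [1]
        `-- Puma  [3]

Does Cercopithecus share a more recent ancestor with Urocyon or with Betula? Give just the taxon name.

Betula

The MRCA of Cercopithecus and Betula subtends ((Musca,Betula),(Cercopithecus,Klebsiella)) (4 taxa).
The MRCA of Cercopithecus and Urocyon is the root, subtending the entire tree (9 taxa).
The first is nested inside the second, so Cercopithecus shares a more recent common ancestor with Betula.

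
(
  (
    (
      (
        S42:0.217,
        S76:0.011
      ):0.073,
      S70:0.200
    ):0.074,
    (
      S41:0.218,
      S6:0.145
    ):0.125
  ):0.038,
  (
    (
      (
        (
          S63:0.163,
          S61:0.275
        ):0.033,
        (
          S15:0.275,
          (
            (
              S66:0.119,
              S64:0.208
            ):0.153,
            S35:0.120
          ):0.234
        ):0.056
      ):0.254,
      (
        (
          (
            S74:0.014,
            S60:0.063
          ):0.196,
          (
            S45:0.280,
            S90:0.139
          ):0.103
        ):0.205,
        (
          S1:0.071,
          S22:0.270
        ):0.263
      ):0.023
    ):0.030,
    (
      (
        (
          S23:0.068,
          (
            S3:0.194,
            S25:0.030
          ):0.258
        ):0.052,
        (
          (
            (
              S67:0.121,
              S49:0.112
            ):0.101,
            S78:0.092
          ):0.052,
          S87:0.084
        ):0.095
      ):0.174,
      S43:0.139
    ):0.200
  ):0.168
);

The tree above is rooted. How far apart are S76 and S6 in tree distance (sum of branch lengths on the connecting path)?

The path runs S76 → … → MRCA → … → S6; the MRCA is the node subtending (((S42,S76),S70),(S41,S6)).
Branch lengths along that path: 0.011 + 0.073 + 0.074 + 0.125 + 0.145 = 0.428.

0.428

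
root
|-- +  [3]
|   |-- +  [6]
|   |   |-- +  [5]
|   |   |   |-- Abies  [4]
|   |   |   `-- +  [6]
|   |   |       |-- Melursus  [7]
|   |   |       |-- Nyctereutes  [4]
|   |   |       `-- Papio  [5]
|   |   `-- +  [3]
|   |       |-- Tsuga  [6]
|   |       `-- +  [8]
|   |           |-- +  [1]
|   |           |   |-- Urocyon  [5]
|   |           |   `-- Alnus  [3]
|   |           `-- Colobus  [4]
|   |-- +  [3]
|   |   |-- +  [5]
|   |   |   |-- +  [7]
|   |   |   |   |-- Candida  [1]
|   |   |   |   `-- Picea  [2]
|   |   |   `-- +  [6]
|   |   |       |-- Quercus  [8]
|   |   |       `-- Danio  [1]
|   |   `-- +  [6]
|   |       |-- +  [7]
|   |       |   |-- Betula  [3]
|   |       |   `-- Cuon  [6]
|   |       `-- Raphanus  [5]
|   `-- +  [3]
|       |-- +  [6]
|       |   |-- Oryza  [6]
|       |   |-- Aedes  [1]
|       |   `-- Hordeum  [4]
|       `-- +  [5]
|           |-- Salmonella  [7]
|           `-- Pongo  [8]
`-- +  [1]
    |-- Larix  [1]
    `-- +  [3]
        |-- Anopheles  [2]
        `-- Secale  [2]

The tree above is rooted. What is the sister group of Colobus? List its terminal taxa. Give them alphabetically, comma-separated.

Colobus attaches to the tree at the node subtending ((Urocyon,Alnus),Colobus).
The other lineage descending from that same node — the sister group — is (Urocyon,Alnus); its 2 tips in alphabetical order are the answer.

Alnus, Urocyon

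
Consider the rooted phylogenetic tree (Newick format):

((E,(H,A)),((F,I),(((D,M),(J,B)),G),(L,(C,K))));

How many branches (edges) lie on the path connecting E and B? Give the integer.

The MRCA of E and B is the root of the tree.
From E up to that node: 2 branches. From B up to the same node: 5 branches. Total: 2 + 5 = 7.

7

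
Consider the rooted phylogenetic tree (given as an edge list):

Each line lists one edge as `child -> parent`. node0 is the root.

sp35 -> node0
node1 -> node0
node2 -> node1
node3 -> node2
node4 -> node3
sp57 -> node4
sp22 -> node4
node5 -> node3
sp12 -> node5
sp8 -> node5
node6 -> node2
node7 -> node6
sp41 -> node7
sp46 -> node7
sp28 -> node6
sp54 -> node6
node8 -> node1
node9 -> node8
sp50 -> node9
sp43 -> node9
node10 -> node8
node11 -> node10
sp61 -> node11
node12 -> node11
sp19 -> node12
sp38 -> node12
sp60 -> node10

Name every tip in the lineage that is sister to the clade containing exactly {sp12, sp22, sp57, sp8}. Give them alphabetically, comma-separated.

The clade containing exactly {sp12, sp22, sp57, sp8} attaches to the tree at the node subtending (((sp57,sp22),(sp12,sp8)),((sp41,sp46),sp28,sp54)).
The other lineage descending from that same node — the sister group — is ((sp41,sp46),sp28,sp54); its 4 tips in alphabetical order are the answer.

sp28, sp41, sp46, sp54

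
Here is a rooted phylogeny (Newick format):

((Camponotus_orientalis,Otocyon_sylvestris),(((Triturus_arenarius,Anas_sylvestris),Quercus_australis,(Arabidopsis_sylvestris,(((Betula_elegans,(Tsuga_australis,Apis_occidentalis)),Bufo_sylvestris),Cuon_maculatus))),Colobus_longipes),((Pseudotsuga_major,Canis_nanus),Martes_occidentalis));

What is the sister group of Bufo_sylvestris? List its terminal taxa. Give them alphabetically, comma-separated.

Apis_occidentalis, Betula_elegans, Tsuga_australis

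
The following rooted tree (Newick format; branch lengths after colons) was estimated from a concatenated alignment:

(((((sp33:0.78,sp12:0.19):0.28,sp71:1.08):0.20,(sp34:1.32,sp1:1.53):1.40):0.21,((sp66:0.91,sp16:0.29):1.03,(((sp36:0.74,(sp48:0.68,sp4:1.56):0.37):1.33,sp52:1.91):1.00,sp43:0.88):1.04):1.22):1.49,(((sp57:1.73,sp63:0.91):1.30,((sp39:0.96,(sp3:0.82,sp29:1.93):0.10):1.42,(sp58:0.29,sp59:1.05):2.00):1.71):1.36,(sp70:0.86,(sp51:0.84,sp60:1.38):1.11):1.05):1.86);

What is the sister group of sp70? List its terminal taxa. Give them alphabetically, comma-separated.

sp51, sp60

sp70 attaches to the tree at the node subtending (sp70,(sp51,sp60)).
The other lineage descending from that same node — the sister group — is (sp51,sp60); its 2 tips in alphabetical order are the answer.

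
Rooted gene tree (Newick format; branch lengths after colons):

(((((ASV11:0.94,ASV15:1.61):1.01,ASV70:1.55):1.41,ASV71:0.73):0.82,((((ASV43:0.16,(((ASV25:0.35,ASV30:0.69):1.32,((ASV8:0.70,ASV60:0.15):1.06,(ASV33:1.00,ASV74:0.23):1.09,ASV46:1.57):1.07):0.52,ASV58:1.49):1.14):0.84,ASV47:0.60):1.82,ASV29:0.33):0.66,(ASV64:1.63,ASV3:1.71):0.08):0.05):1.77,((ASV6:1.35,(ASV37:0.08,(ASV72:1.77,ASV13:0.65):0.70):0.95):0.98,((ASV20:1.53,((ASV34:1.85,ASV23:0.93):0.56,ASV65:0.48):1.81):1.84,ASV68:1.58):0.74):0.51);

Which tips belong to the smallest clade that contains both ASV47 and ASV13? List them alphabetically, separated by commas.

ASV11, ASV13, ASV15, ASV20, ASV23, ASV25, ASV29, ASV3, ASV30, ASV33, ASV34, ASV37, ASV43, ASV46, ASV47, ASV58, ASV6, ASV60, ASV64, ASV65, ASV68, ASV70, ASV71, ASV72, ASV74, ASV8

Tracing ASV47: it sits inside ((ASV43,(((ASV25,ASV30),((ASV8,ASV60),(ASV33,ASV74),ASV46)),ASV58)),ASV47).
Tracing ASV13: it sits inside (ASV72,ASV13).
The smallest clade enclosing both is the whole tree (their MRCA is the root), so the answer is all 26 tips in alphabetical order.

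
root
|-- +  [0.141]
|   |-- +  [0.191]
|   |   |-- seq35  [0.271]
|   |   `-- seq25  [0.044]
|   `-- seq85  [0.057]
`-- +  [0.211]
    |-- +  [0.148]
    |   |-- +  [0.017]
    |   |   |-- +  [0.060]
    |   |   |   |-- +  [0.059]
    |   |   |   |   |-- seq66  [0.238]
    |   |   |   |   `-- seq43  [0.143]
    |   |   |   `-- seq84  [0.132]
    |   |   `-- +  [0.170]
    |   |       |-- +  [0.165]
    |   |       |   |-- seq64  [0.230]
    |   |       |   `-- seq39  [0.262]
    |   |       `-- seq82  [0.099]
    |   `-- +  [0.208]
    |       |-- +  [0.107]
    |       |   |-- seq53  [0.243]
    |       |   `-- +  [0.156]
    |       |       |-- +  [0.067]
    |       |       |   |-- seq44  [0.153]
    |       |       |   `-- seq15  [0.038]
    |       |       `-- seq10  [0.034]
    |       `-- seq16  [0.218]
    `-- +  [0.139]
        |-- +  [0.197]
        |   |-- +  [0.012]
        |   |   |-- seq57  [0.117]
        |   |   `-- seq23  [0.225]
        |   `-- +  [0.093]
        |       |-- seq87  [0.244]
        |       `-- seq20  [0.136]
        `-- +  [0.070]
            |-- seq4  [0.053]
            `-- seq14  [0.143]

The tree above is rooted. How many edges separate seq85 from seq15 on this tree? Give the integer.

The MRCA of seq85 and seq15 is the root of the tree.
From seq85 up to that node: 2 branches. From seq15 up to the same node: 7 branches. Total: 2 + 7 = 9.

9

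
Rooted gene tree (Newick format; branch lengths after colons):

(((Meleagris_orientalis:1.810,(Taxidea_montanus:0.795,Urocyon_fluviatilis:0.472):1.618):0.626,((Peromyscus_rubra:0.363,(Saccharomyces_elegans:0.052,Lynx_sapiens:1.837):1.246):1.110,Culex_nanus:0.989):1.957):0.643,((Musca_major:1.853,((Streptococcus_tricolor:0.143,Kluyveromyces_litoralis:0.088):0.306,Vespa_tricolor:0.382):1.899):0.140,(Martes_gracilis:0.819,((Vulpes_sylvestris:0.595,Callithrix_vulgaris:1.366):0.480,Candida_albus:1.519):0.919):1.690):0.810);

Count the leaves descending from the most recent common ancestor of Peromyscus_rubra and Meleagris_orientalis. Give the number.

The MRCA of Peromyscus_rubra and Meleagris_orientalis is the node subtending ((Meleagris_orientalis,(Taxidea_montanus,Urocyon_fluviatilis)),((Peromyscus_rubra,(Saccharomyces_elegans,Lynx_sapiens)),Culex_nanus)).
That clade contains 7 terminal taxa: Culex_nanus, Lynx_sapiens, Meleagris_orientalis, Peromyscus_rubra, Saccharomyces_elegans, Taxidea_montanus, Urocyon_fluviatilis.

7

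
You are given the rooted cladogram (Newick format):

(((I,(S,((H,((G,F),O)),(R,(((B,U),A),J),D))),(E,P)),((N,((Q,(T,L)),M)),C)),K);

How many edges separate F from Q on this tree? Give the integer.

The MRCA of F and Q is the node subtending ((I,(S,((H,((G,F),O)),(R,(((B,U),A),J),D))),(E,P)),((N,((Q,(T,L)),M)),C)).
From F up to that node: 7 branches. From Q up to the same node: 5 branches. Total: 7 + 5 = 12.

12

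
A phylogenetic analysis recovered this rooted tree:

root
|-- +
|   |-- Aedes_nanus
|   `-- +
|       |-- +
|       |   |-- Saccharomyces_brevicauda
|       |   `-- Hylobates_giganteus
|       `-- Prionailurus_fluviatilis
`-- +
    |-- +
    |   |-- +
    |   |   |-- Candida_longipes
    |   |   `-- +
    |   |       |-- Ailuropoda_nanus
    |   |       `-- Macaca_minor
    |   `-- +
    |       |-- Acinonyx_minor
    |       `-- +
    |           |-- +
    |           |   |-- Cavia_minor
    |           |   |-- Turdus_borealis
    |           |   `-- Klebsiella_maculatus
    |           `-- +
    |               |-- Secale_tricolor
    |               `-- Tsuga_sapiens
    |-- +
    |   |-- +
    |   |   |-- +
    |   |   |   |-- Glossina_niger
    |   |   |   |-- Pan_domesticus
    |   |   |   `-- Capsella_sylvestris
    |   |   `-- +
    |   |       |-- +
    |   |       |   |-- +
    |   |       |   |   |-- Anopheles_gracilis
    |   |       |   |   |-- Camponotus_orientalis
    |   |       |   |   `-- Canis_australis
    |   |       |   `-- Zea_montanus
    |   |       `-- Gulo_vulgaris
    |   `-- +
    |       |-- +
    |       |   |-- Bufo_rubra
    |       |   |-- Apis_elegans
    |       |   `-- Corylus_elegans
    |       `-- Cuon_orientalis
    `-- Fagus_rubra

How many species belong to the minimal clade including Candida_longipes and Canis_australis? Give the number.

22

The MRCA of Candida_longipes and Canis_australis is the node subtending (((Candida_longipes,(Ailuropoda_nanus,Macaca_minor)),(Acinonyx_minor,((Cavia_minor,Turdus_borealis,Klebsiella_maculatus),(Secale_tricolor,Tsuga_sapiens)))),(((Glossina_niger,Pan_domesticus,Capsella_sylvestris),(((Anopheles_gracilis,Camponotus_orientalis,Canis_australis),Zea_montanus),Gulo_vulgaris)),((Bufo_rubra,Apis_elegans,Corylus_elegans),Cuon_orientalis)),Fagus_rubra).
That clade contains 22 terminal taxa: Acinonyx_minor, Ailuropoda_nanus, Anopheles_gracilis, Apis_elegans, Bufo_rubra, Camponotus_orientalis, Candida_longipes, Canis_australis, Capsella_sylvestris, Cavia_minor, Corylus_elegans, Cuon_orientalis, Fagus_rubra, Glossina_niger, Gulo_vulgaris, Klebsiella_maculatus, Macaca_minor, Pan_domesticus, Secale_tricolor, Tsuga_sapiens, Turdus_borealis, Zea_montanus.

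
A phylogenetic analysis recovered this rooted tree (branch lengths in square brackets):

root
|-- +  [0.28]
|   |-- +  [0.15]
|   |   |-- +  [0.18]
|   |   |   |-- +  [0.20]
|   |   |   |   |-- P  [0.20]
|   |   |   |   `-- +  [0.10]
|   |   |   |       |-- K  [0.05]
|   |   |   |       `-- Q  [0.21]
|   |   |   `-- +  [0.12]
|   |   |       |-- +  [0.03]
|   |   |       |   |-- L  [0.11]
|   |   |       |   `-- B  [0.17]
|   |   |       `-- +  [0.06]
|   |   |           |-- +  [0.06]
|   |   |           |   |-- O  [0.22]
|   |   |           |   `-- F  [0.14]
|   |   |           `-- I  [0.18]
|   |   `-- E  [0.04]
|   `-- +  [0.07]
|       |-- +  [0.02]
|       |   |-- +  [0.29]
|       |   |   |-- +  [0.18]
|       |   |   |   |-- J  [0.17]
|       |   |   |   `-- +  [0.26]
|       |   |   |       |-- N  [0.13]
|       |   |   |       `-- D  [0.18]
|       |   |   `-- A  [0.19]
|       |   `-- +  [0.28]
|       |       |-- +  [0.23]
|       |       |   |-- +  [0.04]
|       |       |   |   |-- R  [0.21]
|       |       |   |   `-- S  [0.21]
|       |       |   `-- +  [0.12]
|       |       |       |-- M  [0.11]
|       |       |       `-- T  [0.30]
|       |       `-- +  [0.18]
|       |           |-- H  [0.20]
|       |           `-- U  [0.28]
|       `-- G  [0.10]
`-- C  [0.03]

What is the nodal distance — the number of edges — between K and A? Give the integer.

9

The MRCA of K and A is the node subtending ((((P,(K,Q)),((L,B),((O,F),I))),E),((((J,(N,D)),A),(((R,S),(M,T)),(H,U))),G)).
From K up to that node: 5 branches. From A up to the same node: 4 branches. Total: 5 + 4 = 9.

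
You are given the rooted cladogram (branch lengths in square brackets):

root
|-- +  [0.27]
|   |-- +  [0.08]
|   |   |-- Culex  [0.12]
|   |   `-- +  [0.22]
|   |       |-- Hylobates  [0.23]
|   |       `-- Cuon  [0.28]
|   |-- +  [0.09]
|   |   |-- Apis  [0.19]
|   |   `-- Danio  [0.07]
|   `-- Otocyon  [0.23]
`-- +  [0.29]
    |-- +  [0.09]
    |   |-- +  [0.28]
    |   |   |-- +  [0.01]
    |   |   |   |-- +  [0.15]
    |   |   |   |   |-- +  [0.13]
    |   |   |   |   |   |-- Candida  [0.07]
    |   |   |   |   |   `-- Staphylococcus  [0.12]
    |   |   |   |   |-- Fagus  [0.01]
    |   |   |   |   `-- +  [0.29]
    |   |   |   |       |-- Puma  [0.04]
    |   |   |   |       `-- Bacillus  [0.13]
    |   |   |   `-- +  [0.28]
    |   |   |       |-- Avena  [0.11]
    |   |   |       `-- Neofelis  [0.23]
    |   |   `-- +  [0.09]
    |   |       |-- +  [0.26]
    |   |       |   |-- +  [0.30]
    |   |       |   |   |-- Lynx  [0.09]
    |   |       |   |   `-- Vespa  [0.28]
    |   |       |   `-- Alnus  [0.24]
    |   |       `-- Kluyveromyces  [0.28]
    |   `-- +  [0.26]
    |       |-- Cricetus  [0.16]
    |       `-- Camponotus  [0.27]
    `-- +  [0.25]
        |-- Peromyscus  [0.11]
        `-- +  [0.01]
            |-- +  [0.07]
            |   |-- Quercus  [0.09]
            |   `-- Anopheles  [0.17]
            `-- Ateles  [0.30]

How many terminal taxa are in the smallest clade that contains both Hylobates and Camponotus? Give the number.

The MRCA of Hylobates and Camponotus is the root, so the clade is the entire tree.
That clade contains 23 terminal taxa: Alnus, Anopheles, Apis, Ateles, Avena, Bacillus, Camponotus, Candida, Cricetus, Culex, Cuon, Danio, Fagus, Hylobates, Kluyveromyces, Lynx, Neofelis, Otocyon, Peromyscus, Puma, Quercus, Staphylococcus, Vespa.

23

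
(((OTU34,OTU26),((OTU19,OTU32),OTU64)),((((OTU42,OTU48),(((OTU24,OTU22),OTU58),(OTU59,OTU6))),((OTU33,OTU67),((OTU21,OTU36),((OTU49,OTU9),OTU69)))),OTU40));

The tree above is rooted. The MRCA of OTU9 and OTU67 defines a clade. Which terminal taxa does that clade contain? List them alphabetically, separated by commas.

Tracing OTU9: it sits inside (OTU49,OTU9).
Tracing OTU67: it sits inside (OTU33,OTU67).
The smallest clade enclosing both is ((OTU33,OTU67),((OTU21,OTU36),((OTU49,OTU9),OTU69))); the answer is its 7 terminal taxa in alphabetical order.

OTU21, OTU33, OTU36, OTU49, OTU67, OTU69, OTU9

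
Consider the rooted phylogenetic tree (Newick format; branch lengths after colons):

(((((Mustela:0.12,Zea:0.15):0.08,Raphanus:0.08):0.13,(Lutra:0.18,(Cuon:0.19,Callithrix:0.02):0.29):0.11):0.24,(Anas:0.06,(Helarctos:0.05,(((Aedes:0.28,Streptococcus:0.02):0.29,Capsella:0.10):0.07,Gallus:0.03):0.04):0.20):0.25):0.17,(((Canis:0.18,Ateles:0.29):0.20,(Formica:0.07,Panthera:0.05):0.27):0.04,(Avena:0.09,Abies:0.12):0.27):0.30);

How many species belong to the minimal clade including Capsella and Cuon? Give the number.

12

The MRCA of Capsella and Cuon is the node subtending ((((Mustela,Zea),Raphanus),(Lutra,(Cuon,Callithrix))),(Anas,(Helarctos,(((Aedes,Streptococcus),Capsella),Gallus)))).
That clade contains 12 terminal taxa: Aedes, Anas, Callithrix, Capsella, Cuon, Gallus, Helarctos, Lutra, Mustela, Raphanus, Streptococcus, Zea.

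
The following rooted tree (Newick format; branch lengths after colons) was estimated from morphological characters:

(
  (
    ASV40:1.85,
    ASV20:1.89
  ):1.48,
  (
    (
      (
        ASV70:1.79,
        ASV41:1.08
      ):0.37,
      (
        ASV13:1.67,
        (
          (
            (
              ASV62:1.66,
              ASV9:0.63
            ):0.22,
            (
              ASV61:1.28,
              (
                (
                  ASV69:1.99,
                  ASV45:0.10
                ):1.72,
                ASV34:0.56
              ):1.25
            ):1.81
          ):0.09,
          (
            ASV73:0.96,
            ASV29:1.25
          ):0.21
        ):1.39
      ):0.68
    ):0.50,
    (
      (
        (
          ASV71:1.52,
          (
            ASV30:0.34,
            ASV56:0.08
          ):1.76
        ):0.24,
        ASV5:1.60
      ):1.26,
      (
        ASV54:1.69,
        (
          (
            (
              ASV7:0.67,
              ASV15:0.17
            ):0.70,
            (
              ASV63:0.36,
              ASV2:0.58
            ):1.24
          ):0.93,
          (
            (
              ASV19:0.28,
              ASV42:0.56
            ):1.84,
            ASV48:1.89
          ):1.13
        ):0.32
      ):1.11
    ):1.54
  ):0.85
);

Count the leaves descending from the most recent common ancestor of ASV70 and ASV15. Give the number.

The MRCA of ASV70 and ASV15 is the node subtending (((ASV70,ASV41),(ASV13,(((ASV62,ASV9),(ASV61,((ASV69,ASV45),ASV34))),(ASV73,ASV29)))),(((ASV71,(ASV30,ASV56)),ASV5),(ASV54,(((ASV7,ASV15),(ASV63,ASV2)),((ASV19,ASV42),ASV48))))).
That clade contains 23 terminal taxa: ASV13, ASV15, ASV19, ASV2, ASV29, ASV30, ASV34, ASV41, ASV42, ASV45, ASV48, ASV5, ASV54, ASV56, ASV61, ASV62, ASV63, ASV69, ASV7, ASV70, ASV71, ASV73, ASV9.

23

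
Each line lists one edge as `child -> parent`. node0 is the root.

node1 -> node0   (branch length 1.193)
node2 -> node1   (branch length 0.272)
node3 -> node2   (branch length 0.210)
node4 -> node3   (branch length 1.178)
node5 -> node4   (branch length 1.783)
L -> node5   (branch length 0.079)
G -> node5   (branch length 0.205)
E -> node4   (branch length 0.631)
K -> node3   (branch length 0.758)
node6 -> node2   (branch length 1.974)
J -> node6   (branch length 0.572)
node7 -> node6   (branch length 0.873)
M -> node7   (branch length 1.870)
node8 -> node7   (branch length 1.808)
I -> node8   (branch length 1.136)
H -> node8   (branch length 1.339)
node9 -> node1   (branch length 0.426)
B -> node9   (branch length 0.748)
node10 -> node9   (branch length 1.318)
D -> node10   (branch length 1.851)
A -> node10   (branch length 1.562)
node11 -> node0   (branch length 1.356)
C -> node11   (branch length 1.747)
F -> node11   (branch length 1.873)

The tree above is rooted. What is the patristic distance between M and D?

The path runs M → … → MRCA → … → D; the MRCA is the node subtending (((((L,G),E),K),(J,(M,(I,H)))),(B,(D,A))).
Branch lengths along that path: 1.870 + 0.873 + 1.974 + 0.272 + 0.426 + 1.318 + 1.851 = 8.584.

8.584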